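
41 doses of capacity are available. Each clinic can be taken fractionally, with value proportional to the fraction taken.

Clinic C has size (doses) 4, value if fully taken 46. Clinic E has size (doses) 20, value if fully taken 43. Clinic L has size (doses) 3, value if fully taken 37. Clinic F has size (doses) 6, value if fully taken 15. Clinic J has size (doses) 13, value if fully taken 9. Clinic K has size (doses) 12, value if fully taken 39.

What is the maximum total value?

Rank by value-to-size ratio: Clinic L 37/3≈12.3, Clinic C 46/4≈11.5, Clinic K 39/12≈3.25, Clinic F 15/6≈2.5, Clinic E 43/20≈2.15, Clinic J 9/13≈0.692.
Clinic L: take in full, 3 doses for value 37 ; 38 left.
All 4 doses of Clinic C fit (value 46) ; 34 remain.
Take all of Clinic K (12 doses, value 39) ; 22 doses left.
Take all of Clinic F (6 doses, value 15) ; 16 doses left.
Fill the last 16 doses with part of Clinic E: 16/20 of it earns 34.4.
Total value = 171.4.

171.4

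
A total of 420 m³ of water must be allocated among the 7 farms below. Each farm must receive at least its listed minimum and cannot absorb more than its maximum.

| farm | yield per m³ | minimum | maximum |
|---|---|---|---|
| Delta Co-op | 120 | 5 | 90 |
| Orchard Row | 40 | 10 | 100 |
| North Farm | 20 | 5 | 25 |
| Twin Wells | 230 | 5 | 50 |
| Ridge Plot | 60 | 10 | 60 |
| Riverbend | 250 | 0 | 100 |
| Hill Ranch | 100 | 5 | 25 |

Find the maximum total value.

Meeting every minimum uses 5+10+5+5+10+0+5 = 40 m³, leaving 380.
Order the farms by yield per m³: Riverbend 250 > Twin Wells 230 > Delta Co-op 120 > Hill Ranch 100 > Ridge Plot 60 > Orchard Row 40 > North Farm 20.
Riverbend takes 100 more to reach its cap of 100 → 280 left.
Give Twin Wells 45 more to hit its cap of 50 → 235 left.
Give Delta Co-op 85 more to hit its cap of 90 → 150 left.
Give Hill Ranch 20 more to hit its cap of 25 → 130 left.
Ridge Plot takes 50 more to reach its cap of 60 → 80 left.
Orchard Row: +80 (room for 90) → 90. Pool exhausted.
Total = 120×90 + 40×90 + 20×5 + 230×50 + 60×60 + 250×100 + 100×25 = 57100.

57100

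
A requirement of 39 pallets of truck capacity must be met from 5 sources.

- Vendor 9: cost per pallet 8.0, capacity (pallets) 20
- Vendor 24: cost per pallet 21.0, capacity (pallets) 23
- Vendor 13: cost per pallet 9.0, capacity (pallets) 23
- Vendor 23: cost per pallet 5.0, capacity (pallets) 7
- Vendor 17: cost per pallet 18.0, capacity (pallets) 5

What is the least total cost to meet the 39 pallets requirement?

303

Cheapest first:
Take 7 from Vendor 23 at 5.0 — need 32 more.
Vendor 9 (8.0): use full 20 — 12 pallets to go.
Vendor 13 (9.0): take the remaining 12 — done.
Vendor 17, Vendor 24: unused.
Cost = 7×5.0 + 20×8.0 + 12×9.0 = 303.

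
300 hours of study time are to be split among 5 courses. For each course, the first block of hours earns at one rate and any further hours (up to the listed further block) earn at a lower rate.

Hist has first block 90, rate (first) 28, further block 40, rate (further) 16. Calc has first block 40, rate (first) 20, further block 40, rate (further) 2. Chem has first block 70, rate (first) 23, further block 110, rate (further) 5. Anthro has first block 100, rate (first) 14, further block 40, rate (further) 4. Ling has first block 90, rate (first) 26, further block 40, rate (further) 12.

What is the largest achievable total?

Order all 10 blocks by rate: Hist/first 28 > Ling/first 26 > Chem/first 23 > Calc/first 20 > Hist/second 16 > Anthro/first 14 > Ling/second 12 > Chem/second 5 > Anthro/second 4 > Calc/second 2.
Fill Hist first block (90 at 28) — 210 left.
Ling first at 26: fill all 90 — 120 left.
Chem/first (23): +70 — 50 left.
Fill Calc first block (40 at 20) — 10 left.
10 remain; put them into Hist second at 16.
Total = 28×90 + 26×90 + 23×70 + 20×40 + 16×10 = 7430.

7430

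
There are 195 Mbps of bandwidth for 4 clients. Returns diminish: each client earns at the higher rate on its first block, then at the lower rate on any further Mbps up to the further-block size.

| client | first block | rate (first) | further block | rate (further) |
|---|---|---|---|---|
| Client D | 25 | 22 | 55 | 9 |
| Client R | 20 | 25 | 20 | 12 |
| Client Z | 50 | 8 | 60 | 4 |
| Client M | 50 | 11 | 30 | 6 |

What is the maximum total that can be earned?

Treat each block as its own option and order by rate: Client R/tier1 25 > Client D/tier1 22 > Client R/tier2 12 > Client M/tier1 11 > Client D/tier2 9 > Client Z/tier1 8 > Client M/tier2 6 > Client Z/tier2 4.
Client R/tier1 (25): +20 ; 175 left.
Fill Client D tier1 block (25 at 22) ; 150 left.
Client R/tier2 (12): +20 ; 130 left.
Client M/tier1 (11): +50 ; 80 left.
Fill Client D tier2 block (55 at 9) ; 25 left.
Client Z tier1 at 8: only 25 left, fill 25.
Total = 25×20 + 22×25 + 12×20 + 11×50 + 9×55 + 8×25 = 2535.

2535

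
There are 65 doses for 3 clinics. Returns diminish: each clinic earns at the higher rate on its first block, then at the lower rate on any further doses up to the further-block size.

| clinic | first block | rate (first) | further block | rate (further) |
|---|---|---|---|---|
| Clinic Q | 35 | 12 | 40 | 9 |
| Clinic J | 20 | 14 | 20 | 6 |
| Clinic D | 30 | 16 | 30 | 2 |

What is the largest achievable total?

Rank every tier by rate: Clinic D/first 16 > Clinic J/first 14 > Clinic Q/first 12 > Clinic Q/second 9 > Clinic J/second 6 > Clinic D/second 2.
Clinic D/first (16): +30 → 35 left.
Fill Clinic J first block (20 at 14) → 15 left.
15 remain; put them into Clinic Q first at 12.
Total = 16×30 + 14×20 + 12×15 = 940.

940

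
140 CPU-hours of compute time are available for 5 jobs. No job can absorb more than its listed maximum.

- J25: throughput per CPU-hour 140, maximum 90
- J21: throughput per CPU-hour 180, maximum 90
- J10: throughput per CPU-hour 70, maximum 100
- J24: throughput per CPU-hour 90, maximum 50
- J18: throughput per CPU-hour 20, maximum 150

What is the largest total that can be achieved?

23200

Highest throughput per CPU-hour first: J21 180 > J25 140 > J24 90 > J10 70 > J18 20.
J21: +90 to 90 (cap) ; 50 left.
J25: +50 (room for 90) → 50. Pool exhausted.
Total = 140×50 + 180×90 = 23200.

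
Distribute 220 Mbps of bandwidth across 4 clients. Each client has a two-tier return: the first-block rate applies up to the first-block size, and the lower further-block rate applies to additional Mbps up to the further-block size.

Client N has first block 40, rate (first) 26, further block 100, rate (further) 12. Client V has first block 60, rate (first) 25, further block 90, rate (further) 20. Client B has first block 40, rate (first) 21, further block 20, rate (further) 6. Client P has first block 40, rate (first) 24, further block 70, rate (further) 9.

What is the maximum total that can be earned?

Treat each block as its own option and order by rate: Client N/tier1 26 > Client V/tier1 25 > Client P/tier1 24 > Client B/tier1 21 > Client V/tier2 20 > Client N/tier2 12 > Client P/tier2 9 > Client B/tier2 6.
Fill Client N tier1 block (40 at 26) → 180 left.
Fill Client V tier1 block (60 at 25) → 120 left.
Client P/tier1 (24): +40 → 80 left.
Fill Client B tier1 block (40 at 21) → 40 left.
40 remain; put them into Client V tier2 at 20.
Total = 26×40 + 25×60 + 24×40 + 21×40 + 20×40 = 5140.

5140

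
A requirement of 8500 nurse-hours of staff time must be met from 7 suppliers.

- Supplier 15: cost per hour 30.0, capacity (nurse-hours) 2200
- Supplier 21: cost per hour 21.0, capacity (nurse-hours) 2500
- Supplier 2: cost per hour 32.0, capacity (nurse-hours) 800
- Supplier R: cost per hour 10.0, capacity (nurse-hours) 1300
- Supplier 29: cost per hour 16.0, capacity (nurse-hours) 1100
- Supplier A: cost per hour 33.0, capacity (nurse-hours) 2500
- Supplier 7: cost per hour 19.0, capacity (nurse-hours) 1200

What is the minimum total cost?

Cheapest first:
Take 1300 from Supplier R at 10.0 → need 7200 more.
Take 1100 from Supplier 29 at 16.0 → need 6100 more.
Take 1200 from Supplier 7 at 19.0 → need 4900 more.
Supplier 21 (21.0): use full 2500 → 2400 nurse-hours to go.
Supplier 15 (30.0): use full 2200 → 200 nurse-hours to go.
Supplier 2 (32.0): take the remaining 200 → done.
Supplier A: unused.
Cost = 1300×10.0 + 1100×16.0 + 1200×19.0 + 2500×21.0 + 2200×30.0 + 200×32.0 = 178300.

178300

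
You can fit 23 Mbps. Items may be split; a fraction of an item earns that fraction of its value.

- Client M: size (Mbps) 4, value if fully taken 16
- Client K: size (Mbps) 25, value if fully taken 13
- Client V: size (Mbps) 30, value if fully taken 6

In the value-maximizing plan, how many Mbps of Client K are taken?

19

Best value per unit of size first: Client M 16/4≈4, Client K 13/25≈0.52, Client V 6/30≈0.2.
Take all of Client M (4 Mbps, value 16) → 19 Mbps left.
19 Mbps left: a 19/25 share of Client K gives 13×19/25 = 9.88.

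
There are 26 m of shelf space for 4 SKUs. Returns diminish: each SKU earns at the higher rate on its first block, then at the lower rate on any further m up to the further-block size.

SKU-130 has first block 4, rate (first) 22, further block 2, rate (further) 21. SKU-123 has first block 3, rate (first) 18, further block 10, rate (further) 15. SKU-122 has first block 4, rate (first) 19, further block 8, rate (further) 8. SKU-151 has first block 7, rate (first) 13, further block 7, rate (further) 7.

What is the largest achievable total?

Order all 8 blocks by rate: SKU-130/first 22 > SKU-130/second 21 > SKU-122/first 19 > SKU-123/first 18 > SKU-123/second 15 > SKU-151/first 13 > SKU-122/second 8 > SKU-151/second 7.
Fill SKU-130 first block (4 at 22) → 22 left.
SKU-130 second at 21: fill all 2 → 20 left.
Fill SKU-122 first block (4 at 19) → 16 left.
SKU-123 first at 18: fill all 3 → 13 left.
Fill SKU-123 second block (10 at 15) → 3 left.
SKU-151 first at 13: only 3 left, fill 3.
Total = 22×4 + 21×2 + 19×4 + 18×3 + 15×10 + 13×3 = 449.

449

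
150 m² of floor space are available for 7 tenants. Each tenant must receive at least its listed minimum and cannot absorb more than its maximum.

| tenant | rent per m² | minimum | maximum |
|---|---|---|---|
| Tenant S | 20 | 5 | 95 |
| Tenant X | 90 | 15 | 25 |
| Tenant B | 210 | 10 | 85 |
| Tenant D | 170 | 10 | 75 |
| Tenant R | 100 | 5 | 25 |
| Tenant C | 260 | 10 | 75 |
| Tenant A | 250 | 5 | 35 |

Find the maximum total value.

Meeting every minimum uses 5+15+10+10+5+10+5 = 60 m², leaving 90.
Highest rent per m² first: Tenant C 260 > Tenant A 250 > Tenant B 210 > Tenant D 170 > Tenant R 100 > Tenant X 90 > Tenant S 20.
Give Tenant C 65 more to hit its cap of 75 → 25 left.
Tenant A has room for 30 more but only 25 remain, so it gets 30.
Total = 20×5 + 90×15 + 210×10 + 170×10 + 100×5 + 260×75 + 250×30 = 32750.

32750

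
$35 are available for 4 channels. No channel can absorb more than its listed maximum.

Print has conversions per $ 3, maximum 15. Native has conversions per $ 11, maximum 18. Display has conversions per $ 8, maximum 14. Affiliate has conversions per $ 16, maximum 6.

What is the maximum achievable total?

Rank by conversions per $: Affiliate 16 > Native 11 > Display 8 > Print 3.
Affiliate takes 6 to reach its cap of 6 — 29 left.
Give Native 18 to hit its cap of 18 — 11 left.
Display has room for 14 but only 11 remain, so it gets 11.
Total = 11×18 + 8×11 + 16×6 = 382.

382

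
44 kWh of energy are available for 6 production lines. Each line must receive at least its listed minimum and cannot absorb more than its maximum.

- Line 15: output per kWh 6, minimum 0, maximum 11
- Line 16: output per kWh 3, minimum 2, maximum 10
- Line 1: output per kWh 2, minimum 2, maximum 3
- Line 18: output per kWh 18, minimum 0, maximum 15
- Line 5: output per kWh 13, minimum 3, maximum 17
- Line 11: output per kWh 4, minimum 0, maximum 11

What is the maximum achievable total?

549

Meeting every minimum uses 0+2+2+0+3+0 = 7 kWh, leaving 37.
Rank by output per kWh: Line 18 18 > Line 5 13 > Line 15 6 > Line 11 4 > Line 16 3 > Line 1 2.
Line 18 takes 15 more to reach its cap of 15 — 22 left.
Line 5 takes 14 more to reach its cap of 17 — 8 left.
Line 15 has room for 11 more but only 8 remain, so it gets 8.
Total = 6×8 + 3×2 + 2×2 + 18×15 + 13×17 = 549.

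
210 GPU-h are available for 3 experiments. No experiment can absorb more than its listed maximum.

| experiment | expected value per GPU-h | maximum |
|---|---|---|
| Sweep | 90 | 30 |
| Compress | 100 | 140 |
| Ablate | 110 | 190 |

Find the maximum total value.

Highest expected value per GPU-h first: Ablate 110 > Compress 100 > Sweep 90.
Ablate: +190 to 190 (cap) — 20 left.
Compress: +20 (room for 140) → 20. Pool exhausted.
Total = 100×20 + 110×190 = 22900.

22900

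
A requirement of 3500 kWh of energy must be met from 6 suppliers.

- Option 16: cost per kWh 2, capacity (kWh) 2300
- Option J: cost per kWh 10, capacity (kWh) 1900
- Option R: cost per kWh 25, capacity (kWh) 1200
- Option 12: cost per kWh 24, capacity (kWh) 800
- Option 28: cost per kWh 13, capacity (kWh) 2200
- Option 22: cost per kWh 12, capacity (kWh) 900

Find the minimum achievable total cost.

16600

Fill from the cheapest supplier first.
Option 16 at 2: take all 2300 kWh ; 1200 still needed.
Option J at 10: take 1200 of its 1900 ; requirement met.
Option 22, Option 28, Option 12, Option R: unused.
Cost = 2300×2 + 1200×10 = 16600.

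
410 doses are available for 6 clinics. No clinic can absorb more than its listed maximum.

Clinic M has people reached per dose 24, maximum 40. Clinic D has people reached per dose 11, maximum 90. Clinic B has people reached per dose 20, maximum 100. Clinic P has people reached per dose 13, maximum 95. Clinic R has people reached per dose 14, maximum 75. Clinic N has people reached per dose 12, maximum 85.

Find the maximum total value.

Order the clinics by people reached per dose: Clinic M 24 > Clinic B 20 > Clinic R 14 > Clinic P 13 > Clinic N 12 > Clinic D 11.
Clinic M takes 40 to reach its cap of 40 → 370 left.
Clinic B takes 100 to reach its cap of 100 → 270 left.
Clinic R: +75 to 75 (cap) → 195 left.
Give Clinic P 95 to hit its cap of 95 → 100 left.
Clinic N takes 85 to reach its cap of 85 → 15 left.
Clinic D has room for 90 but only 15 remain, so it gets 15.
Total = 24×40 + 11×15 + 20×100 + 13×95 + 14×75 + 12×85 = 6430.

6430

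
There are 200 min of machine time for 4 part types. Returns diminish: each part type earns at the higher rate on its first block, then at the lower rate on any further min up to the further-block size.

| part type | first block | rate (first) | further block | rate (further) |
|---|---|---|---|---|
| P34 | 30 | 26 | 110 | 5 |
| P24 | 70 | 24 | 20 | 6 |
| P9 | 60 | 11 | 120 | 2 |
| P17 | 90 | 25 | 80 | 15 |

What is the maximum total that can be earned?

Order all 8 blocks by rate: P34/tier1 26 > P17/tier1 25 > P24/tier1 24 > P17/tier2 15 > P9/tier1 11 > P24/tier2 6 > P34/tier2 5 > P9/tier2 2.
P34 tier1 at 26: fill all 30 — 170 left.
Fill P17 tier1 block (90 at 25) — 80 left.
P24 tier1 at 24: fill all 70 — 10 left.
P17/tier2: +10 of 80 at 15; pool empty.
Total = 26×30 + 25×90 + 24×70 + 15×10 = 4860.

4860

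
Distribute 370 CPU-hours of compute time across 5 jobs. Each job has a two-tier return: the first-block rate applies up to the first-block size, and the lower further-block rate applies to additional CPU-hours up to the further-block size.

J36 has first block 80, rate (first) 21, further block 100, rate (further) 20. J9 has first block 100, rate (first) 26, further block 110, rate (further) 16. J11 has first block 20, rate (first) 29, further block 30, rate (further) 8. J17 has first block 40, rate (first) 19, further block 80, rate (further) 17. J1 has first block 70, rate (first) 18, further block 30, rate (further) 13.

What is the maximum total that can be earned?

Rank every tier by rate: J11/tier1 29 > J9/tier1 26 > J36/tier1 21 > J36/tier2 20 > J17/tier1 19 > J1/tier1 18 > J17/tier2 17 > J9/tier2 16 > J1/tier2 13 > J11/tier2 8.
J11/tier1 (29): +20 → 350 left.
Fill J9 tier1 block (100 at 26) → 250 left.
J36/tier1 (21): +80 → 170 left.
Fill J36 tier2 block (100 at 20) → 70 left.
J17/tier1 (19): +40 → 30 left.
J1 tier1 at 18: only 30 left, fill 30.
Total = 29×20 + 26×100 + 21×80 + 20×100 + 19×40 + 18×30 = 8160.

8160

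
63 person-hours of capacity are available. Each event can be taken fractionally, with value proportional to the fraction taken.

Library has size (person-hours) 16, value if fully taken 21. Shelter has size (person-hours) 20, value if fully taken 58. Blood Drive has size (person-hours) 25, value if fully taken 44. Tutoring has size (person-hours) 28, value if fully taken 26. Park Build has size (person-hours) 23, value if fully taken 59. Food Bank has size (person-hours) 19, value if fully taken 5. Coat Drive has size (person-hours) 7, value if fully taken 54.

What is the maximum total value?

Sort by value density: Coat Drive 54/7≈7.71, Shelter 58/20≈2.9, Park Build 59/23≈2.57, Blood Drive 44/25≈1.76, Library 21/16≈1.31, Tutoring 26/28≈0.929, Food Bank 5/19≈0.263.
Take all of Coat Drive (7 person-hours, value 54) ; 56 person-hours left.
Take all of Shelter (20 person-hours, value 58) ; 36 person-hours left.
All 23 person-hours of Park Build fit (value 59) ; 13 remain.
Only 13 person-hours remain; take 13/25 of Blood Drive for value 44×13/25 = 22.88.
Total value = 193.88.

193.88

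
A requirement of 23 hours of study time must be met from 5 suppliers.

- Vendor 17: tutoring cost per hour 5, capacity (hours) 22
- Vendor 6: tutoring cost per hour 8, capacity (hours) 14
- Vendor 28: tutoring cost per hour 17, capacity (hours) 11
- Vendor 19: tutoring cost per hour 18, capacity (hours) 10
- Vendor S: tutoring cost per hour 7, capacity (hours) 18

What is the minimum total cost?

117

Cheapest first:
Take 22 from Vendor 17 at 5 → need 1 more.
Take 1 from Vendor S at 7 to finish.
Vendor 6, Vendor 28, Vendor 19: unused.
Cost = 22×5 + 1×7 = 117.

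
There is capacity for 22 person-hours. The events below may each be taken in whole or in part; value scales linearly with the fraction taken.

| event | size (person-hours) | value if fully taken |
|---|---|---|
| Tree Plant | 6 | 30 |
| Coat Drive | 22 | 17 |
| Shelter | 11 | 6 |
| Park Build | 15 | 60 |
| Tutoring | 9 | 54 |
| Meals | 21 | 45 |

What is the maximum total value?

Sort by value density: Tutoring 54/9≈6, Tree Plant 30/6≈5, Park Build 60/15≈4, Meals 45/21≈2.14, Coat Drive 17/22≈0.773, Shelter 6/11≈0.545.
All 9 person-hours of Tutoring fit (value 54) ; 13 remain.
All 6 person-hours of Tree Plant fit (value 30) ; 7 remain.
Fill the last 7 person-hours with part of Park Build: 7/15 of it earns 28.
Total value = 112.

112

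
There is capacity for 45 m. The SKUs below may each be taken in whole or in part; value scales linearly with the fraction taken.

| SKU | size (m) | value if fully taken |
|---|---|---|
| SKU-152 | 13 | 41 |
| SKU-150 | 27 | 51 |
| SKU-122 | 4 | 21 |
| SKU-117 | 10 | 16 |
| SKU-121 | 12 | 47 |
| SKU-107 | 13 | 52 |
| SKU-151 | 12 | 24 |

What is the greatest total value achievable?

167

Sort by value density: SKU-122 21/4≈5.25, SKU-107 52/13≈4, SKU-121 47/12≈3.92, SKU-152 41/13≈3.15, SKU-151 24/12≈2, SKU-150 51/27≈1.89, SKU-117 16/10≈1.6.
All 4 m of SKU-122 fit (value 21) → 41 remain.
All 13 m of SKU-107 fit (value 52) → 28 remain.
Take all of SKU-121 (12 m, value 47) → 16 m left.
SKU-152: take in full, 13 m for value 41 → 3 left.
Fill the last 3 m with part of SKU-151: 3/12 of it earns 6.
Total value = 167.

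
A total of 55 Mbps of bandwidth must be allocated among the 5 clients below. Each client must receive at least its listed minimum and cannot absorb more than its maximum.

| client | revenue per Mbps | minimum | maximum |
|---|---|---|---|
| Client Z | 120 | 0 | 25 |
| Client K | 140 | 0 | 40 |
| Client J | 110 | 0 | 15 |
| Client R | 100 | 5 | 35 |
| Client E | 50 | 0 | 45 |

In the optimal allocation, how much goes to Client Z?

10

Meeting every minimum uses 0+0+0+5+0 = 5 Mbps, leaving 50.
Rank by revenue per Mbps: Client K 140 > Client Z 120 > Client J 110 > Client R 100 > Client E 50.
Client K: +40 to 40 (cap) → 10 left.
Only 10 left; Client Z takes them to reach 10.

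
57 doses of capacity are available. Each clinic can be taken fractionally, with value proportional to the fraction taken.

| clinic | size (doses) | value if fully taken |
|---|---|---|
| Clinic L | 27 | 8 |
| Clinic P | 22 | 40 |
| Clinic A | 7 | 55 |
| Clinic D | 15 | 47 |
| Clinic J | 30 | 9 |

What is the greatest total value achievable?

Rank by value-to-size ratio: Clinic A 55/7≈7.86, Clinic D 47/15≈3.13, Clinic P 40/22≈1.82, Clinic J 9/30≈0.3, Clinic L 8/27≈0.296.
Clinic A: take in full, 7 doses for value 55 ; 50 left.
All 15 doses of Clinic D fit (value 47) ; 35 remain.
Clinic P: take in full, 22 doses for value 40 ; 13 left.
13 doses left: a 13/30 share of Clinic J gives 9×13/30 = 3.9.
Total value = 145.9.

145.9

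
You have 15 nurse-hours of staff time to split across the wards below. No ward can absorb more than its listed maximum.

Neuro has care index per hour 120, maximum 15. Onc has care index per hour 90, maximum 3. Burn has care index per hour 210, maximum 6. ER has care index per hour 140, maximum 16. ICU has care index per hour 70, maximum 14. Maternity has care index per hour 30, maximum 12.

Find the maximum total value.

Rank by care index per hour: Burn 210 > ER 140 > Neuro 120 > Onc 90 > ICU 70 > Maternity 30.
Burn: +6 to 6 (cap) → 9 left.
ER: +9 (room for 16) → 9. Pool exhausted.
Total = 210×6 + 140×9 = 2520.

2520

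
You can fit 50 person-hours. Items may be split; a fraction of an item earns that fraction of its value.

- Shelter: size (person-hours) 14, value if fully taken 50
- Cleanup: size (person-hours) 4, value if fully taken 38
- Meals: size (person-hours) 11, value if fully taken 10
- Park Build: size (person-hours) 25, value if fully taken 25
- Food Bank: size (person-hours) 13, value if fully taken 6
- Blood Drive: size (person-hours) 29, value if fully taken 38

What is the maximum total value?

Rank by value-to-size ratio: Cleanup 38/4≈9.5, Shelter 50/14≈3.57, Blood Drive 38/29≈1.31, Park Build 25/25≈1, Meals 10/11≈0.909, Food Bank 6/13≈0.462.
Cleanup: take in full, 4 person-hours for value 38 → 46 left.
Take all of Shelter (14 person-hours, value 50) → 32 person-hours left.
All 29 person-hours of Blood Drive fit (value 38) → 3 remain.
Fill the last 3 person-hours with part of Park Build: 3/25 of it earns 3.
Total value = 129.

129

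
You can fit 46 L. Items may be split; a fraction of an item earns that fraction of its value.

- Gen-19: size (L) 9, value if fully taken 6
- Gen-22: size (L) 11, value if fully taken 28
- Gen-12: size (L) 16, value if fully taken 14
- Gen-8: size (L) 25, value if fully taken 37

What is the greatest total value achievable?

Sort by value density: Gen-22 28/11≈2.55, Gen-8 37/25≈1.48, Gen-12 14/16≈0.875, Gen-19 6/9≈0.667.
Gen-22: take in full, 11 L for value 28 — 35 left.
Take all of Gen-8 (25 L, value 37) — 10 L left.
Fill the last 10 L with part of Gen-12: 10/16 of it earns 8.75.
Total value = 73.75.

73.75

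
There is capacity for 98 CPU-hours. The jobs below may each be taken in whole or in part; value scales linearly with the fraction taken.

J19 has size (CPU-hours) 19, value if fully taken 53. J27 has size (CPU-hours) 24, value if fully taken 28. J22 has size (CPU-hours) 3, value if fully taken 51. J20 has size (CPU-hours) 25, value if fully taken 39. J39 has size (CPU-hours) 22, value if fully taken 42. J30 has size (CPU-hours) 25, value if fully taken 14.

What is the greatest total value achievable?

215.8

Best value per unit of size first: J22 51/3≈17, J19 53/19≈2.79, J39 42/22≈1.91, J20 39/25≈1.56, J27 28/24≈1.17, J30 14/25≈0.56.
J22: take in full, 3 CPU-hours for value 51 ; 95 left.
Take all of J19 (19 CPU-hours, value 53) ; 76 CPU-hours left.
All 22 CPU-hours of J39 fit (value 42) ; 54 remain.
J20: take in full, 25 CPU-hours for value 39 ; 29 left.
Take all of J27 (24 CPU-hours, value 28) ; 5 CPU-hours left.
Fill the last 5 CPU-hours with part of J30: 5/25 of it earns 2.8.
Total value = 215.8.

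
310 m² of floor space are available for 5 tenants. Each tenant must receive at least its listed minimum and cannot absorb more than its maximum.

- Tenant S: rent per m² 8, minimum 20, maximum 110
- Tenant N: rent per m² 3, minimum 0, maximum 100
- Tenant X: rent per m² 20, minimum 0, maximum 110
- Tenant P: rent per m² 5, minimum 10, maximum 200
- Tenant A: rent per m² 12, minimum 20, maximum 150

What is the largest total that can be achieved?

Meeting every minimum uses 20+0+0+10+20 = 50 m², leaving 260.
Order the tenants by rent per m²: Tenant X 20 > Tenant A 12 > Tenant S 8 > Tenant P 5 > Tenant N 3.
Tenant X takes 110 more to reach its cap of 110 ; 150 left.
Tenant A takes 130 more to reach its cap of 150 ; 20 left.
Tenant S has room for 90 more but only 20 remain, so it gets 40.
Total = 8×40 + 20×110 + 5×10 + 12×150 = 4370.

4370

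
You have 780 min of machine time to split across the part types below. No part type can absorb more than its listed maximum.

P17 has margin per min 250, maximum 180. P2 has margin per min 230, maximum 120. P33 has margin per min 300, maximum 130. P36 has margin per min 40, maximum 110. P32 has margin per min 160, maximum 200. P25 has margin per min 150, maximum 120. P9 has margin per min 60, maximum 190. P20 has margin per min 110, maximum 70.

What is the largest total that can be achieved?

164900

Highest margin per min first: P33 300 > P17 250 > P2 230 > P32 160 > P25 150 > P20 110 > P9 60 > P36 40.
Give P33 130 to hit its cap of 130 — 650 left.
P17 takes 180 to reach its cap of 180 — 470 left.
Give P2 120 to hit its cap of 120 — 350 left.
Give P32 200 to hit its cap of 200 — 150 left.
P25 takes 120 to reach its cap of 120 — 30 left.
P20 has room for 70 but only 30 remain, so it gets 30.
Total = 250×180 + 230×120 + 300×130 + 160×200 + 150×120 + 110×30 = 164900.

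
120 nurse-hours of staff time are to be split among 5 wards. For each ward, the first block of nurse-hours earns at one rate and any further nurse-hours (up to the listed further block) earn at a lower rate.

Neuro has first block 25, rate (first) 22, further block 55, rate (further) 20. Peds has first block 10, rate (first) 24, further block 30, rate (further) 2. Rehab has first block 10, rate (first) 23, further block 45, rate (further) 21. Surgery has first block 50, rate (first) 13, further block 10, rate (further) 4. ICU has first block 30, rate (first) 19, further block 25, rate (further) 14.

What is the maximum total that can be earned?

2565

Treat each block as its own option and order by rate: Peds/first 24 > Rehab/first 23 > Neuro/first 22 > Rehab/second 21 > Neuro/second 20 > ICU/first 19 > ICU/second 14 > Surgery/first 13 > Surgery/second 4 > Peds/second 2.
Peds first at 24: fill all 10 — 110 left.
Rehab first at 23: fill all 10 — 100 left.
Neuro/first (22): +25 — 75 left.
Rehab/second (21): +45 — 30 left.
Neuro second at 20: only 30 left, fill 30.
Total = 24×10 + 23×10 + 22×25 + 21×45 + 20×30 = 2565.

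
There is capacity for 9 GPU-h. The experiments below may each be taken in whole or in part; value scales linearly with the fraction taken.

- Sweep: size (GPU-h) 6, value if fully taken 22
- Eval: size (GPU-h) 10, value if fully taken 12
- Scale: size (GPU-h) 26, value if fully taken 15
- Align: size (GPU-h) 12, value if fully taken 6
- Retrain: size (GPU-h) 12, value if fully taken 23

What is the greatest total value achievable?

27.75

Rank by value-to-size ratio: Sweep 22/6≈3.67, Retrain 23/12≈1.92, Eval 12/10≈1.2, Scale 15/26≈0.577, Align 6/12≈0.5.
All 6 GPU-h of Sweep fit (value 22) ; 3 remain.
3 GPU-h left: a 3/12 share of Retrain gives 23×3/12 = 5.75.
Total value = 27.75.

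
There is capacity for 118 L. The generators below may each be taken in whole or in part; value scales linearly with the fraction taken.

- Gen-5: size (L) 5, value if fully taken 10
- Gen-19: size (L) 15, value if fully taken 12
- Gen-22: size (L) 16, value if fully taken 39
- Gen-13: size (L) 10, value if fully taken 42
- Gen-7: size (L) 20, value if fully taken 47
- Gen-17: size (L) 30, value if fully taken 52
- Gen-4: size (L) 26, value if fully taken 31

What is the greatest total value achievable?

229.8

Rank by value-to-size ratio: Gen-13 42/10≈4.2, Gen-22 39/16≈2.44, Gen-7 47/20≈2.35, Gen-5 10/5≈2, Gen-17 52/30≈1.73, Gen-4 31/26≈1.19, Gen-19 12/15≈0.8.
Take all of Gen-13 (10 L, value 42) ; 108 L left.
All 16 L of Gen-22 fit (value 39) ; 92 remain.
All 20 L of Gen-7 fit (value 47) ; 72 remain.
Gen-5: take in full, 5 L for value 10 ; 67 left.
Take all of Gen-17 (30 L, value 52) ; 37 L left.
Take all of Gen-4 (26 L, value 31) ; 11 L left.
11 L left: a 11/15 share of Gen-19 gives 12×11/15 = 8.8.
Total value = 229.8.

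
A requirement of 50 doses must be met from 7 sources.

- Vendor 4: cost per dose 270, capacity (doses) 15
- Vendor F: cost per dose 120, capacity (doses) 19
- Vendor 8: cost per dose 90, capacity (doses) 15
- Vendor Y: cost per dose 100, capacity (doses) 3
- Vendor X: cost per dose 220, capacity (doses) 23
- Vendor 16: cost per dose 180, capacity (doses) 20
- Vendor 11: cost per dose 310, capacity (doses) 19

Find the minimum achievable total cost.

Cheapest first:
Vendor 8 (90): use full 15 — 35 doses to go.
Vendor Y (100): use full 3 — 32 doses to go.
Vendor F (120): use full 19 — 13 doses to go.
Take 13 from Vendor 16 at 180 to finish.
Vendor X, Vendor 4, Vendor 11: unused.
Cost = 15×90 + 3×100 + 19×120 + 13×180 = 6270.

6270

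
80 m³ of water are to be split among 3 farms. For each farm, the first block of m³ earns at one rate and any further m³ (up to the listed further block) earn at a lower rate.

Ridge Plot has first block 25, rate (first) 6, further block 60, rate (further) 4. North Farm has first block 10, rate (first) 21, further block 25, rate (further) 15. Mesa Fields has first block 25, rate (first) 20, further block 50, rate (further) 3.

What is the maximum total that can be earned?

1205

Treat each block as its own option and order by rate: North Farm/tier1 21 > Mesa Fields/tier1 20 > North Farm/tier2 15 > Ridge Plot/tier1 6 > Ridge Plot/tier2 4 > Mesa Fields/tier2 3.
Fill North Farm tier1 block (10 at 21) → 70 left.
Mesa Fields/tier1 (20): +25 → 45 left.
North Farm/tier2 (15): +25 → 20 left.
Ridge Plot/tier1: +20 of 25 at 6; pool empty.
Total = 21×10 + 20×25 + 15×25 + 6×20 = 1205.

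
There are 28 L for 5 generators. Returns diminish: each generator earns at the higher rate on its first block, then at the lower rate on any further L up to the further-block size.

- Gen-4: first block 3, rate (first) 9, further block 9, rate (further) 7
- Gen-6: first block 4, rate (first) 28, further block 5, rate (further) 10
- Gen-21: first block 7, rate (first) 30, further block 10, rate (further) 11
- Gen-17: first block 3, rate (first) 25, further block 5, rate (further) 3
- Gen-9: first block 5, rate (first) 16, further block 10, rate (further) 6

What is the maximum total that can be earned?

Order all 10 blocks by rate: Gen-21/first 30 > Gen-6/first 28 > Gen-17/first 25 > Gen-9/first 16 > Gen-21/second 11 > Gen-6/second 10 > Gen-4/first 9 > Gen-4/second 7 > Gen-9/second 6 > Gen-17/second 3.
Gen-21 first at 30: fill all 7 — 21 left.
Fill Gen-6 first block (4 at 28) — 17 left.
Gen-17/first (25): +3 — 14 left.
Gen-9/first (16): +5 — 9 left.
Gen-21/second: +9 of 10 at 11; pool empty.
Total = 30×7 + 28×4 + 25×3 + 16×5 + 11×9 = 576.

576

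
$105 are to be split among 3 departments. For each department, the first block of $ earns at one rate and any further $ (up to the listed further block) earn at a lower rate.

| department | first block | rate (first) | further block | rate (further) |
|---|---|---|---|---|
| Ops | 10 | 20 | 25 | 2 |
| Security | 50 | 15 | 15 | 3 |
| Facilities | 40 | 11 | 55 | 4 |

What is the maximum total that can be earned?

1410

Treat each block as its own option and order by rate: Ops/T1 20 > Security/T1 15 > Facilities/T1 11 > Facilities/T2 4 > Security/T2 3 > Ops/T2 2.
Fill Ops T1 block (10 at 20) → 95 left.
Security T1 at 15: fill all 50 → 45 left.
Facilities T1 at 11: fill all 40 → 5 left.
Facilities/T2: +5 of 55 at 4; pool empty.
Total = 20×10 + 15×50 + 11×40 + 4×5 = 1410.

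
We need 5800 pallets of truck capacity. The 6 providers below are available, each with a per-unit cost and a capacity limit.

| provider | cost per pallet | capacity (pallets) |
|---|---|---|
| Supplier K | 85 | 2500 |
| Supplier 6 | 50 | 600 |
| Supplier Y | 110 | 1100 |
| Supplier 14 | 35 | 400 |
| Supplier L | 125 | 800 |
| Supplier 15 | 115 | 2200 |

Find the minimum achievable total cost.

515500

Use providers in increasing cost order.
Take 400 from Supplier 14 at 35 — need 5400 more.
Take 600 from Supplier 6 at 50 — need 4800 more.
Supplier K (85): use full 2500 — 2300 pallets to go.
Take 1100 from Supplier Y at 110 — need 1200 more.
Supplier 15 at 115: take 1200 of its 2200 — requirement met.
Supplier L: unused.
Cost = 400×35 + 600×50 + 2500×85 + 1100×110 + 1200×115 = 515500.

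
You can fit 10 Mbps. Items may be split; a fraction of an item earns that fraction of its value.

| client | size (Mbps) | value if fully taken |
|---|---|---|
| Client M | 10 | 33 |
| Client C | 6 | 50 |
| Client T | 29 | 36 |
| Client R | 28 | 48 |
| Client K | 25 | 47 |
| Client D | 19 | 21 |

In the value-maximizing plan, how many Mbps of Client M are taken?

4

Sort by value density: Client C 50/6≈8.33, Client M 33/10≈3.3, Client K 47/25≈1.88, Client R 48/28≈1.71, Client T 36/29≈1.24, Client D 21/19≈1.11.
Client C: take in full, 6 Mbps for value 50 — 4 left.
Fill the last 4 Mbps with part of Client M: 4/10 of it earns 13.2.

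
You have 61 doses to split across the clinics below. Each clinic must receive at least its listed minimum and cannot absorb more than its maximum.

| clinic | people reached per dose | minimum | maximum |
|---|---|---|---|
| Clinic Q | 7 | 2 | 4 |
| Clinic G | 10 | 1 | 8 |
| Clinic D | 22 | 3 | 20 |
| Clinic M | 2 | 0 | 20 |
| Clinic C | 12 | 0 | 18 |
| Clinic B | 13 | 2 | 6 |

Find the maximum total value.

852

Meeting every minimum uses 2+1+3+0+0+2 = 8 doses, leaving 53.
Order the clinics by people reached per dose: Clinic D 22 > Clinic B 13 > Clinic C 12 > Clinic G 10 > Clinic Q 7 > Clinic M 2.
Clinic D takes 17 more to reach its cap of 20 ; 36 left.
Clinic B: +4 to 6 (cap) ; 32 left.
Give Clinic C 18 more to hit its cap of 18 ; 14 left.
Give Clinic G 7 more to hit its cap of 8 ; 7 left.
Give Clinic Q 2 more to hit its cap of 4 ; 5 left.
Only 5 left; Clinic M takes them to reach 5.
Total = 7×4 + 10×8 + 22×20 + 2×5 + 12×18 + 13×6 = 852.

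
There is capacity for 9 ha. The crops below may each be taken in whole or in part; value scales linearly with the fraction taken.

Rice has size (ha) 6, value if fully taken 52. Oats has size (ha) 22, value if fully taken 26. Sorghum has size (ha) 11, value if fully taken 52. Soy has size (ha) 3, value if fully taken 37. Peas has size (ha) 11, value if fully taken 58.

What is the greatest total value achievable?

Sort by value density: Soy 37/3≈12.3, Rice 52/6≈8.67, Peas 58/11≈5.27, Sorghum 52/11≈4.73, Oats 26/22≈1.18.
Take all of Soy (3 ha, value 37) — 6 ha left.
Rice: take in full, 6 ha for value 52 — 0 left.
Total value = 89.

89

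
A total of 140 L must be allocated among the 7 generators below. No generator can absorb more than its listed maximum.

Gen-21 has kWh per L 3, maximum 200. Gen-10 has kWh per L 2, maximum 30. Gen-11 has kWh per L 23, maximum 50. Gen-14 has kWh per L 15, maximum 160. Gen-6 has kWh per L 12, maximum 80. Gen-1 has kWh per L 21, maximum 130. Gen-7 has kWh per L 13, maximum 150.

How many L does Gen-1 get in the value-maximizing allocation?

90

Order the generators by kWh per L: Gen-11 23 > Gen-1 21 > Gen-14 15 > Gen-7 13 > Gen-6 12 > Gen-21 3 > Gen-10 2.
Gen-11 takes 50 to reach its cap of 50 — 90 left.
Gen-1 has room for 130 but only 90 remain, so it gets 90.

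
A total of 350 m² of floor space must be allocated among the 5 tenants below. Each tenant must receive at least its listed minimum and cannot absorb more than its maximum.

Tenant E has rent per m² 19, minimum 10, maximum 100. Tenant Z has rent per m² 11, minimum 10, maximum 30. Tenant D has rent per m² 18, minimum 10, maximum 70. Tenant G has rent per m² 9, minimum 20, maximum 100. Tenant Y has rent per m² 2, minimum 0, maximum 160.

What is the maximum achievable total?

4490

Meeting every minimum uses 10+10+10+20+0 = 50 m², leaving 300.
Order the tenants by rent per m²: Tenant E 19 > Tenant D 18 > Tenant Z 11 > Tenant G 9 > Tenant Y 2.
Tenant E: +90 to 100 (cap) → 210 left.
Tenant D: +60 to 70 (cap) → 150 left.
Tenant Z: +20 to 30 (cap) → 130 left.
Give Tenant G 80 more to hit its cap of 100 → 50 left.
Tenant Y has room for 160 more but only 50 remain, so it gets 50.
Total = 19×100 + 11×30 + 18×70 + 9×100 + 2×50 = 4490.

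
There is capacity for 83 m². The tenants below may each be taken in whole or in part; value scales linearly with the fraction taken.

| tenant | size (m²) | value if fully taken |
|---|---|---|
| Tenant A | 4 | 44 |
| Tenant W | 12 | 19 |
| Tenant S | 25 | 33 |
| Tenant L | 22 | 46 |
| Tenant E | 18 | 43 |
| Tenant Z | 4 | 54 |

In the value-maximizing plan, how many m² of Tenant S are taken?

23

Rank by value-to-size ratio: Tenant Z 54/4≈13.5, Tenant A 44/4≈11, Tenant E 43/18≈2.39, Tenant L 46/22≈2.09, Tenant W 19/12≈1.58, Tenant S 33/25≈1.32.
Tenant Z: take in full, 4 m² for value 54 ; 79 left.
All 4 m² of Tenant A fit (value 44) ; 75 remain.
All 18 m² of Tenant E fit (value 43) ; 57 remain.
All 22 m² of Tenant L fit (value 46) ; 35 remain.
All 12 m² of Tenant W fit (value 19) ; 23 remain.
Fill the last 23 m² with part of Tenant S: 23/25 of it earns 30.36.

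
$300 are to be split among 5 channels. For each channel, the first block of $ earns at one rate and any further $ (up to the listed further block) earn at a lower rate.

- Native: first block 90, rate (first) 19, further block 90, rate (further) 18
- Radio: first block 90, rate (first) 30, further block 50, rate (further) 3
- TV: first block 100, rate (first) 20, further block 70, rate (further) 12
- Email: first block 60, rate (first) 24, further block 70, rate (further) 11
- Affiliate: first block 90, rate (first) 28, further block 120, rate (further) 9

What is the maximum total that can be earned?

Order all 10 blocks by rate: Radio/T1 30 > Affiliate/T1 28 > Email/T1 24 > TV/T1 20 > Native/T1 19 > Native/T2 18 > TV/T2 12 > Email/T2 11 > Affiliate/T2 9 > Radio/T2 3.
Fill Radio T1 block (90 at 30) — 210 left.
Fill Affiliate T1 block (90 at 28) — 120 left.
Email T1 at 24: fill all 60 — 60 left.
TV/T1: +60 of 100 at 20; pool empty.
Total = 30×90 + 28×90 + 24×60 + 20×60 = 7860.

7860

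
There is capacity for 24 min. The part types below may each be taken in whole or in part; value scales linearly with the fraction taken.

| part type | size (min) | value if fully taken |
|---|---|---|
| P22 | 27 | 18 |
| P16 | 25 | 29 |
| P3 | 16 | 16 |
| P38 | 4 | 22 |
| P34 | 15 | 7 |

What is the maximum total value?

45.2

Best value per unit of size first: P38 22/4≈5.5, P16 29/25≈1.16, P3 16/16≈1, P22 18/27≈0.667, P34 7/15≈0.467.
All 4 min of P38 fit (value 22) — 20 remain.
Only 20 min remain; take 20/25 of P16 for value 29×20/25 = 23.2.
Total value = 45.2.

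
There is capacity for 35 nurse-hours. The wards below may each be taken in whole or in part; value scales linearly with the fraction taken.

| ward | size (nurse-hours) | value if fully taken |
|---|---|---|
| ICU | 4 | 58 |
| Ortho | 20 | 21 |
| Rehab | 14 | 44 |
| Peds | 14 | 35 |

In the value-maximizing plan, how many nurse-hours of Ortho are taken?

Sort by value density: ICU 58/4≈14.5, Rehab 44/14≈3.14, Peds 35/14≈2.5, Ortho 21/20≈1.05.
All 4 nurse-hours of ICU fit (value 58) → 31 remain.
Take all of Rehab (14 nurse-hours, value 44) → 17 nurse-hours left.
All 14 nurse-hours of Peds fit (value 35) → 3 remain.
Fill the last 3 nurse-hours with part of Ortho: 3/20 of it earns 3.15.

3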